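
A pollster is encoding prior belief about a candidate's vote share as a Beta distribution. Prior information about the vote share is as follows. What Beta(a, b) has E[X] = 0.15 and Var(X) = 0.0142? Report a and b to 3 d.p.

a = 1.197, b = 6.782

Let s = a+b. The Beta variance is μ(1−μ)/(s+1).
So s+1 = μ(1−μ)/σ² = (0.15×0.85)/0.0142 = 0.1275/0.0142 = 8.9789, giving s = 7.9789.
Then a = μs = 0.15×7.9789 = 1.197 and b = (1−μ)s = 0.85×7.9789 = 6.782.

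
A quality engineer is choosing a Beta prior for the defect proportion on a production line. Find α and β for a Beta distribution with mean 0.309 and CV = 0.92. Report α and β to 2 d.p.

Var = (CV·μ)² = (0.92×0.309)² = 0.080815.
α+β = μ(1−μ)/Var − 1 = 0.213519/0.080815 − 1 = 1.6421.
Thus α = 0.309·1.6421 = 0.51 and β = 0.691·1.6421 = 1.13.

α = 0.51, β = 1.13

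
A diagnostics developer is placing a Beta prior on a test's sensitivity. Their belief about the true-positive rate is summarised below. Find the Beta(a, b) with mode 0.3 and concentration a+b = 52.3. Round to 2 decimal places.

a = 16.09, b = 36.21

Since the density peak of Beta(a,b) is at (a−1)/(a+b−2),
a = 1 + 0.3(52.3−2) = 16.09 and b = 52.3 − 16.09 = 36.21.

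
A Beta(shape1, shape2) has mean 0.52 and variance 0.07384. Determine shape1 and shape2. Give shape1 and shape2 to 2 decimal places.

By moment matching, shape1+shape2 = μ(1−μ)/σ² − 1 = (0.52·0.48)/0.07384 − 1 = 3.3803 − 1 = 2.3803.
Since shape1/(shape1+shape2) = μ, shape1 = 0.52·2.3803 = 1.24 and shape2 = 0.48·2.3803 = 1.14.

shape1 = 1.24, shape2 = 1.14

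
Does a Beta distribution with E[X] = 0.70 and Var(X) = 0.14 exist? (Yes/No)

Yes

A Beta with mean μ has variance μ(1−μ)/(α+β+1) < μ(1−μ).
Here μ(1−μ) = 0.70×0.30 = 0.2100, and 0.14 < 0.2100.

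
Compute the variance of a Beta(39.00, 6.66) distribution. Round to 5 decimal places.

α+β = 45.66 and αβ = 259.7400, so Var = αβ/[(α+β)²(α+β+1)] = 259.7400/97278.429096 = 0.00267.

0.00267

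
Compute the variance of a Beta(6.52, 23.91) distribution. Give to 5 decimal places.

0.00536

μ = 6.52/30.43 = 0.214262; Var = μ(1−μ)/(α+β+1) = 0.1683539/31.43 = 0.00536.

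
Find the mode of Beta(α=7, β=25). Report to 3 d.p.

The density x^(α−1)(1−x)^(β−1) is maximised at (α−1)/(α+β−2) = 6/30 = 0.200.

0.200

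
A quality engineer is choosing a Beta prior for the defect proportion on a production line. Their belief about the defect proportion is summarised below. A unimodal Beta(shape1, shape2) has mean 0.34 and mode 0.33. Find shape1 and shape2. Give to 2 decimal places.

Let s = shape1+shape2. Mean gives shape1 = μs = 0.34s; mode gives (shape1−1)/(s−2) = 0.33.
Substituting: 0.34s − 1 = 0.33(s−2) = 0.33s − 0.66, so 0.01s = 0.34 and s = 34.0000.
Then shape1 = 0.34×34.0000 = 11.56 and shape2 = s−shape1 = 22.44.

shape1 = 11.56, shape2 = 22.44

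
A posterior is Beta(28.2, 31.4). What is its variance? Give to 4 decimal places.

0.0041

μ = 28.2/59.6 = 0.473154; Var = μ(1−μ)/(α+β+1) = 0.2492793/60.6 = 0.0041.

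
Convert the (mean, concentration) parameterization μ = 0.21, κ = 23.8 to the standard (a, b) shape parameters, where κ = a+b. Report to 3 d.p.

a = 4.998, b = 18.802

Split κ in proportion μ : (1−μ): a = 0.21·23.8 = 4.998, b = 23.8 − 4.998 = 18.802.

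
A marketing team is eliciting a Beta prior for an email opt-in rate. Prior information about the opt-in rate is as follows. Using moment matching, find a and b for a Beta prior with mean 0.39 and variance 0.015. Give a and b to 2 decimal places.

Let s = a+b. The Beta variance is μ(1−μ)/(s+1).
So s+1 = μ(1−μ)/σ² = (0.39×0.61)/0.015 = 0.2379/0.015 = 15.8600, giving s = 14.8600.
Then a = μs = 0.39×14.8600 = 5.80 and b = (1−μ)s = 0.61×14.8600 = 9.06.

a = 5.80, b = 9.06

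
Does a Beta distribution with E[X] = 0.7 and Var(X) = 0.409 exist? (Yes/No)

No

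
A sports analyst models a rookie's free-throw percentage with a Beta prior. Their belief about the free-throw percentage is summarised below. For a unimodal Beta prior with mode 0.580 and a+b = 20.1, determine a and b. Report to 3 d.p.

Mode = (a−1)/(κ−2) with κ = a+b, so a−1 = 0.580·18.1 = 10.498.
a = 11.498; b = κ − a = 8.602.

a = 11.498, b = 8.602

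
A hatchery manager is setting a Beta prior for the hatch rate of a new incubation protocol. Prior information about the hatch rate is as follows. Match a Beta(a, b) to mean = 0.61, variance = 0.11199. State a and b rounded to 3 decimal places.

a = 0.686, b = 0.438

By moment matching, a+b = μ(1−μ)/σ² − 1 = (0.61·0.39)/0.11199 − 1 = 2.1243 − 1 = 1.1243.
Since a/(a+b) = μ, a = 0.61·1.1243 = 0.686 and b = 0.39·1.1243 = 0.438.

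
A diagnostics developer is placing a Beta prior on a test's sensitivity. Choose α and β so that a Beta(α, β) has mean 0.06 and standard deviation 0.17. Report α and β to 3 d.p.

α = 0.057, β = 0.894

First σ² = 0.0289. Setting α = μn, β = (1−μ)n with n = α+β,
μ(1−μ)/(n+1) = 0.0289 ⇒ n+1 = 0.0564/0.0289 = 1.9516 ⇒ n = 0.9516.
Hence α = 0.06×0.9516 = 0.057, β = 0.94×0.9516 = 0.894.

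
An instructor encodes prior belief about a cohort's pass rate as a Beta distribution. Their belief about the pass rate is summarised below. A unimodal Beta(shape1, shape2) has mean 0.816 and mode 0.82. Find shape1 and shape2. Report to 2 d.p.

shape1 = 130.56, shape2 = 29.44

Let s = shape1+shape2. Mean gives shape1 = μs = 0.816s; mode gives (shape1−1)/(s−2) = 0.82.
Substituting: 0.816s − 1 = 0.82(s−2) = 0.82s − 1.64, so -0.004s = -0.64 and s = 160.0000.
Then shape1 = 0.816×160.0000 = 130.56 and shape2 = s−shape1 = 29.44.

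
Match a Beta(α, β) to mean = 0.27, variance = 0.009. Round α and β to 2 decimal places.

α = 5.64, β = 15.26

Write ν = α+β; then α = μν and Var = μ(1−μ)/(ν+1).
ν = μ(1−μ)/Var − 1 = 0.1971/0.009 − 1 = 20.9000.
α = 0.27·20.9000 = 5.64, β = 0.73·20.9000 = 15.26.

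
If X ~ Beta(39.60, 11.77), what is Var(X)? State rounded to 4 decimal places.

μ = 39.60/51.37 = 0.770878; Var = μ(1−μ)/(α+β+1) = 0.1766251/52.37 = 0.0034.

0.0034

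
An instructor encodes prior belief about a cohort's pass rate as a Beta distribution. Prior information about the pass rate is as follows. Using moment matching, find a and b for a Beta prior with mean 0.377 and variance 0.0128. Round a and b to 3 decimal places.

Let s = a+b. The Beta variance is μ(1−μ)/(s+1).
So s+1 = μ(1−μ)/σ² = (0.377×0.623)/0.0128 = 0.234871/0.0128 = 18.3493, giving s = 17.3493.
Then a = μs = 0.377×17.3493 = 6.541 and b = (1−μ)s = 0.623×17.3493 = 10.809.

a = 6.541, b = 10.809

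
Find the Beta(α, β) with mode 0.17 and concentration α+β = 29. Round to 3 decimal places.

α = 5.590, β = 23.410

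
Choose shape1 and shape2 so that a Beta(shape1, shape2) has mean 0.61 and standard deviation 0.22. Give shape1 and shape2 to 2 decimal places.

shape1 = 2.39, shape2 = 1.53

Variance = 0.22² = 0.0484. The moment-matching identity shape1+shape2 = μ(1−μ)/Var − 1 gives
shape1+shape2 = 0.2379/0.0484 − 1 = 3.9153, so shape1 = μ·3.9153 = 2.39 and shape2 = (1−μ)·3.9153 = 1.53.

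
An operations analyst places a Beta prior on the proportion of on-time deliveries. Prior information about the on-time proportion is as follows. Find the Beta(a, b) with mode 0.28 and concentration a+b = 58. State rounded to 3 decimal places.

a = 16.680, b = 41.320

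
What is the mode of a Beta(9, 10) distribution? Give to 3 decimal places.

0.471

With α,β > 1, mode = (α−1)/(α+β−2) = 8/17 = 0.471.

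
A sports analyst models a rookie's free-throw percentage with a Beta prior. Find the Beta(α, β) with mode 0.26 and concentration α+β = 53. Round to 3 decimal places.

α = 14.260, β = 38.740

For α,β>1 the mode is (α−1)/(α+β−2), so α = mode·(κ−2)+1 = 0.26×51+1 = 14.260.
And β = (1−mode)·(κ−2)+1 = 0.74×51+1 = 38.740.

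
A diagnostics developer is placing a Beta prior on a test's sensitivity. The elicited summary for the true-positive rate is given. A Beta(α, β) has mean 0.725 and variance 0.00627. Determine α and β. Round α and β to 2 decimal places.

Let s = α+β. The Beta variance is μ(1−μ)/(s+1).
So s+1 = μ(1−μ)/σ² = (0.725×0.275)/0.00627 = 0.199375/0.00627 = 31.7982, giving s = 30.7982.
Then α = μs = 0.725×30.7982 = 22.33 and β = (1−μ)s = 0.275×30.7982 = 8.47.

α = 22.33, β = 8.47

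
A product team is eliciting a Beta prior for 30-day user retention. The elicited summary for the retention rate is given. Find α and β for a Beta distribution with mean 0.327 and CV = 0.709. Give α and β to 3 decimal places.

Var = (CV·μ)² = (0.709×0.327)² = 0.053751.
α+β = μ(1−μ)/Var − 1 = 0.220071/0.053751 − 1 = 3.0943.
Thus α = 0.327·3.0943 = 1.012 and β = 0.673·3.0943 = 2.082.

α = 1.012, β = 2.082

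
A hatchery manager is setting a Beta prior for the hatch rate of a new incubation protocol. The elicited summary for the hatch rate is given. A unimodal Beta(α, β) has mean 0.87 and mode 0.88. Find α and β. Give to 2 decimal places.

With s = α+β: μ = α/s and mode = (α−1)/(s−2). Eliminating α = μs,
μs − 1 = m(s−2) ⇒ s(μ−m) = 1−2m ⇒ s = -0.76/-0.01 = 76.0000.
So α = μs = 66.12, β = (1−μ)s = 9.88.

α = 66.12, β = 9.88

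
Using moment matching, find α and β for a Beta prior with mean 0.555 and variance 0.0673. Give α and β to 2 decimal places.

By moment matching, α+β = μ(1−μ)/σ² − 1 = (0.555·0.445)/0.0673 − 1 = 3.6698 − 1 = 2.6698.
Since α/(α+β) = μ, α = 0.555·2.6698 = 1.48 and β = 0.445·2.6698 = 1.19.

α = 1.48, β = 1.19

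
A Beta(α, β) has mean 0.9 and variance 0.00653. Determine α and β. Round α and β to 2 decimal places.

By moment matching, α+β = μ(1−μ)/σ² − 1 = (0.9·0.1)/0.00653 − 1 = 13.7825 − 1 = 12.7825.
Since α/(α+β) = μ, α = 0.9·12.7825 = 11.50 and β = 0.1·12.7825 = 1.28.

α = 11.50, β = 1.28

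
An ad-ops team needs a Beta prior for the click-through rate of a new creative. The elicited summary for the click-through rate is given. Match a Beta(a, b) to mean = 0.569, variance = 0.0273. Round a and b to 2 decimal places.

Let s = a+b. The Beta variance is μ(1−μ)/(s+1).
So s+1 = μ(1−μ)/σ² = (0.569×0.431)/0.0273 = 0.245239/0.0273 = 8.9831, giving s = 7.9831.
Then a = μs = 0.569×7.9831 = 4.54 and b = (1−μ)s = 0.431×7.9831 = 3.44.

a = 4.54, b = 3.44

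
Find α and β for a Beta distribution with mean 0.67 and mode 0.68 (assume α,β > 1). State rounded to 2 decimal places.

α = 24.12, β = 11.88

With s = α+β: μ = α/s and mode = (α−1)/(s−2). Eliminating α = μs,
μs − 1 = m(s−2) ⇒ s(μ−m) = 1−2m ⇒ s = -0.36/-0.01 = 36.0000.
So α = μs = 24.12, β = (1−μ)s = 11.88.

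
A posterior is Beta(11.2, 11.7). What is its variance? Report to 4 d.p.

0.0105

μ = 11.2/22.9 = 0.489083; Var = μ(1−μ)/(α+β+1) = 0.2498808/23.9 = 0.0105.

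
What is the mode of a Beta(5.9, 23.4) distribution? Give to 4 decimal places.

The density x^(α−1)(1−x)^(β−1) is maximised at (α−1)/(α+β−2) = 4.9/27.3 = 0.1795.

0.1795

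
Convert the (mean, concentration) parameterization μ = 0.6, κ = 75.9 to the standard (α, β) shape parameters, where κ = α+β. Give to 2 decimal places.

Split κ in proportion μ : (1−μ): α = 0.6·75.9 = 45.54, β = 75.9 − 45.54 = 30.36.

α = 45.54, β = 30.36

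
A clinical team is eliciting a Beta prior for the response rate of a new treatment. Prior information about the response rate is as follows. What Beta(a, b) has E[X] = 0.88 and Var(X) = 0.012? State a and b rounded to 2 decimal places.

By moment matching, a+b = μ(1−μ)/σ² − 1 = (0.88·0.12)/0.012 − 1 = 8.8000 − 1 = 7.8000.
Since a/(a+b) = μ, a = 0.88·7.8000 = 6.86 and b = 0.12·7.8000 = 0.94.

a = 6.86, b = 0.94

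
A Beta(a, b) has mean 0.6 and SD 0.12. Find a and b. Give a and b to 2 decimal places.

a = 9.40, b = 6.27

σ² = 0.12² = 0.0144.
With s = a+b, Var = μ(1−μ)/(s+1), so s+1 = (0.6×0.4)/0.0144 = 16.6667 and s = 15.6667.
a = μs = 9.40, b = (1−μ)s = 6.27.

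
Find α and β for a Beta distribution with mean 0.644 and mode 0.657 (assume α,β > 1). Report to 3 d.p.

α = 15.555, β = 8.599

Let s = α+β. Mean gives α = μs = 0.644s; mode gives (α−1)/(s−2) = 0.657.
Substituting: 0.644s − 1 = 0.657(s−2) = 0.657s − 1.314, so -0.013s = -0.314 and s = 24.1538.
Then α = 0.644×24.1538 = 15.555 and β = s−α = 8.599.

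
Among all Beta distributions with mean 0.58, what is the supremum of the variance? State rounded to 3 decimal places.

0.244

Var = μ(1−μ)/(α+β+1), which approaches μ(1−μ) as α+β → 0.
So the supremum is μ(1−μ) = 0.58×0.42 = 0.244.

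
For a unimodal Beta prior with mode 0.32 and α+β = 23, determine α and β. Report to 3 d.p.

α = 7.720, β = 15.280

Since the density peak of Beta(α,β) is at (α−1)/(α+β−2),
α = 1 + 0.32(23−2) = 7.720 and β = 23 − 7.720 = 15.280.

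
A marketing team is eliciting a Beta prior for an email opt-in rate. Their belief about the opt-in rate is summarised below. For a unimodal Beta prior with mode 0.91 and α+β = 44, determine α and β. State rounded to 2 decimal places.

α = 39.22, β = 4.78

Since the density peak of Beta(α,β) is at (α−1)/(α+β−2),
α = 1 + 0.91(44−2) = 39.22 and β = 44 − 39.22 = 4.78.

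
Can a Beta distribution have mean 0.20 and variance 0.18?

No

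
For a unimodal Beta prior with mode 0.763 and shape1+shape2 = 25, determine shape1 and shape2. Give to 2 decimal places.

Since the density peak of Beta(shape1,shape2) is at (shape1−1)/(shape1+shape2−2),
shape1 = 1 + 0.763(25−2) = 18.55 and shape2 = 25 − 18.55 = 6.45.

shape1 = 18.55, shape2 = 6.45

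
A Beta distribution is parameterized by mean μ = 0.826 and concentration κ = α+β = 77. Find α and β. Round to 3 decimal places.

α = 63.602, β = 13.398

α = μκ = 0.826×77 = 63.602 and β = (1−μ)κ = 0.174×77 = 13.398.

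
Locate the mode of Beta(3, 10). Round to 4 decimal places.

0.1818

The density x^(α−1)(1−x)^(β−1) is maximised at (α−1)/(α+β−2) = 2/11 = 0.1818.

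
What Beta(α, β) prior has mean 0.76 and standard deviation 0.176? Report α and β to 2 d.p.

α = 3.72, β = 1.17

First σ² = 0.030976. Setting α = μn, β = (1−μ)n with n = α+β,
μ(1−μ)/(n+1) = 0.030976 ⇒ n+1 = 0.1824/0.030976 = 5.8884 ⇒ n = 4.8884.
Hence α = 0.76×4.8884 = 3.72, β = 0.24×4.8884 = 1.17.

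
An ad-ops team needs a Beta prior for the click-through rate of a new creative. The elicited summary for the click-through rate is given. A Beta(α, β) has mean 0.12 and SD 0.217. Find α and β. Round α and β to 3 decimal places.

First σ² = 0.047089. Setting α = μn, β = (1−μ)n with n = α+β,
μ(1−μ)/(n+1) = 0.047089 ⇒ n+1 = 0.1056/0.047089 = 2.2426 ⇒ n = 1.2426.
Hence α = 0.12×1.2426 = 0.149, β = 0.88×1.2426 = 1.093.

α = 0.149, β = 1.093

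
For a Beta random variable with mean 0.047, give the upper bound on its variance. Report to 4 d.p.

0.0448

For fixed mean μ the Beta variance is μ(1−μ)/(α+β+1), increasing as α+β decreases.
Its least upper bound (not attained) is μ(1−μ) = 0.047·0.953 = 0.0448.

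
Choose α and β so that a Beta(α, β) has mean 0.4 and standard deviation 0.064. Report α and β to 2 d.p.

Variance = 0.064² = 0.004096. The moment-matching identity α+β = μ(1−μ)/Var − 1 gives
α+β = 0.24/0.004096 − 1 = 57.5938, so α = μ·57.5938 = 23.04 and β = (1−μ)·57.5938 = 34.56.

α = 23.04, β = 34.56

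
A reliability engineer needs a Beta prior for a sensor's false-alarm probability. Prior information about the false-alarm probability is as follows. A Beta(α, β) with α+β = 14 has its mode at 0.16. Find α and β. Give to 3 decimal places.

α = 2.920, β = 11.080

Since the density peak of Beta(α,β) is at (α−1)/(α+β−2),
α = 1 + 0.16(14−2) = 2.920 and β = 14 − 2.920 = 11.080.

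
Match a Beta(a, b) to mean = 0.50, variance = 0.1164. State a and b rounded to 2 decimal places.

By moment matching, a+b = μ(1−μ)/σ² − 1 = (0.50·0.50)/0.1164 − 1 = 2.1478 − 1 = 1.1478.
Since a/(a+b) = μ, a = 0.50·1.1478 = 0.57 and b = 0.50·1.1478 = 0.57.

a = 0.57, b = 0.57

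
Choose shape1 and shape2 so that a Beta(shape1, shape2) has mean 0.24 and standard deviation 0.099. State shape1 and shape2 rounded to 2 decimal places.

shape1 = 4.23, shape2 = 13.38

Variance = 0.099² = 0.009801. The moment-matching identity shape1+shape2 = μ(1−μ)/Var − 1 gives
shape1+shape2 = 0.1824/0.009801 − 1 = 17.6103, so shape1 = μ·17.6103 = 4.23 and shape2 = (1−μ)·17.6103 = 13.38.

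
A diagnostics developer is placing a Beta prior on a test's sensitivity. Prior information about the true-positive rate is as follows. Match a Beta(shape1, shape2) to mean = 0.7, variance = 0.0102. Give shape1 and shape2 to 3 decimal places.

shape1 = 13.712, shape2 = 5.876

Write ν = shape1+shape2; then shape1 = μν and Var = μ(1−μ)/(ν+1).
ν = μ(1−μ)/Var − 1 = 0.21/0.0102 − 1 = 19.5882.
shape1 = 0.7·19.5882 = 13.712, shape2 = 0.3·19.5882 = 5.876.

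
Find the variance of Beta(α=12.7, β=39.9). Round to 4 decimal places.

Var = αβ/[(α+β)²(α+β+1)] = (12.7×39.9)/(52.6²×53.6) = 506.73/148298.336 = 0.0034.

0.0034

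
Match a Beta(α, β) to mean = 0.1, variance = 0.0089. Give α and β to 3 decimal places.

α = 0.911, β = 8.201

Let s = α+β. The Beta variance is μ(1−μ)/(s+1).
So s+1 = μ(1−μ)/σ² = (0.1×0.9)/0.0089 = 0.09/0.0089 = 10.1124, giving s = 9.1124.
Then α = μs = 0.1×9.1124 = 0.911 and β = (1−μ)s = 0.9×9.1124 = 8.201.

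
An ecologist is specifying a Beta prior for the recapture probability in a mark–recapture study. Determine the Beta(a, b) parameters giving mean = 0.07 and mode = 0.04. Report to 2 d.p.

a = 2.15, b = 28.52

Let s = a+b. Mean gives a = μs = 0.07s; mode gives (a−1)/(s−2) = 0.04.
Substituting: 0.07s − 1 = 0.04(s−2) = 0.04s − 0.08, so 0.03s = 0.92 and s = 30.6667.
Then a = 0.07×30.6667 = 2.15 and b = s−a = 28.52.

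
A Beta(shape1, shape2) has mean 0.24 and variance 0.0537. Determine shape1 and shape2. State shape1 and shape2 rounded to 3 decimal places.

shape1 = 0.575, shape2 = 1.821

Let s = shape1+shape2. The Beta variance is μ(1−μ)/(s+1).
So s+1 = μ(1−μ)/σ² = (0.24×0.76)/0.0537 = 0.1824/0.0537 = 3.3966, giving s = 2.3966.
Then shape1 = μs = 0.24×2.3966 = 0.575 and shape2 = (1−μ)s = 0.76×2.3966 = 1.821.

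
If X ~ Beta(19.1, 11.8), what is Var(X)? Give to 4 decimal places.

0.0074

μ = 19.1/30.9 = 0.618123; Var = μ(1−μ)/(α+β+1) = 0.2360470/31.9 = 0.0074.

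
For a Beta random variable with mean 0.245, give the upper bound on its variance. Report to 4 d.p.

0.1850

Var = μ(1−μ)/(α+β+1), which approaches μ(1−μ) as α+β → 0.
So the supremum is μ(1−μ) = 0.245×0.755 = 0.1850.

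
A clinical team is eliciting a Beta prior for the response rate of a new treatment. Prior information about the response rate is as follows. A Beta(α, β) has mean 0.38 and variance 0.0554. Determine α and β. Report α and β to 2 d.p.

By moment matching, α+β = μ(1−μ)/σ² − 1 = (0.38·0.62)/0.0554 − 1 = 4.2527 − 1 = 3.2527.
Since α/(α+β) = μ, α = 0.38·3.2527 = 1.24 and β = 0.62·3.2527 = 2.02.

α = 1.24, β = 2.02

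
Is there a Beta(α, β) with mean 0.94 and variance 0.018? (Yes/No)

Yes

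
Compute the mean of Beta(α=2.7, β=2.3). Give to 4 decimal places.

E[X] = α/(α+β) = 2.7/5.0 = 0.5400.

0.5400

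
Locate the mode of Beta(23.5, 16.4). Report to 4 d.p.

0.5937

The density x^(α−1)(1−x)^(β−1) is maximised at (α−1)/(α+β−2) = 22.5/37.9 = 0.5937.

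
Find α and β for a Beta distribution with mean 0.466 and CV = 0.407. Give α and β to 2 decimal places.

Var = (CV·μ)² = (0.407×0.466)² = 0.035972.
α+β = μ(1−μ)/Var − 1 = 0.248844/0.035972 − 1 = 5.9178.
Thus α = 0.466·5.9178 = 2.76 and β = 0.534·5.9178 = 3.16.

α = 2.76, β = 3.16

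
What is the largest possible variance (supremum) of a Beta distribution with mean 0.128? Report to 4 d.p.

For fixed mean μ the Beta variance is μ(1−μ)/(α+β+1), increasing as α+β decreases.
Its least upper bound (not attained) is μ(1−μ) = 0.128·0.872 = 0.1116.

0.1116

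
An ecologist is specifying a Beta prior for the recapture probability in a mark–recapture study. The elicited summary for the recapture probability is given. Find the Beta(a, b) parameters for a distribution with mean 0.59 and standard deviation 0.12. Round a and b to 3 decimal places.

a = 9.321, b = 6.477

σ² = 0.12² = 0.0144.
With s = a+b, Var = μ(1−μ)/(s+1), so s+1 = (0.59×0.41)/0.0144 = 16.7986 and s = 15.7986.
a = μs = 9.321, b = (1−μ)s = 6.477.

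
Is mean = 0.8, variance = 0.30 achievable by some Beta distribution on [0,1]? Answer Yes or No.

A Beta with mean μ has variance μ(1−μ)/(α+β+1) < μ(1−μ).
Here μ(1−μ) = 0.8×0.2 = 0.16, and 0.30 ≥ 0.16.

No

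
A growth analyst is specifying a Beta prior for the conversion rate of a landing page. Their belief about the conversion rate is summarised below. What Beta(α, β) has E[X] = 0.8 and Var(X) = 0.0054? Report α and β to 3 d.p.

Let s = α+β. The Beta variance is μ(1−μ)/(s+1).
So s+1 = μ(1−μ)/σ² = (0.8×0.2)/0.0054 = 0.16/0.0054 = 29.6296, giving s = 28.6296.
Then α = μs = 0.8×28.6296 = 22.904 and β = (1−μ)s = 0.2×28.6296 = 5.726.

α = 22.904, β = 5.726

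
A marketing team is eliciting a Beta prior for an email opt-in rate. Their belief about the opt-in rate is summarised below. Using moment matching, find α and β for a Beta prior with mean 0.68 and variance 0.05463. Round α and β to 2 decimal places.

Write ν = α+β; then α = μν and Var = μ(1−μ)/(ν+1).
ν = μ(1−μ)/Var − 1 = 0.2176/0.05463 − 1 = 2.9832.
α = 0.68·2.9832 = 2.03, β = 0.32·2.9832 = 0.95.

α = 2.03, β = 0.95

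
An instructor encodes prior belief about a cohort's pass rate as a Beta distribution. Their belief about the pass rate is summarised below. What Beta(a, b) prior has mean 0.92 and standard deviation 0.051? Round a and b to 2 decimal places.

a = 25.11, b = 2.18

First σ² = 0.002601. Setting a = μn, b = (1−μ)n with n = a+b,
μ(1−μ)/(n+1) = 0.002601 ⇒ n+1 = 0.0736/0.002601 = 28.2968 ⇒ n = 27.2968.
Hence a = 0.92×27.2968 = 25.11, b = 0.08×27.2968 = 2.18.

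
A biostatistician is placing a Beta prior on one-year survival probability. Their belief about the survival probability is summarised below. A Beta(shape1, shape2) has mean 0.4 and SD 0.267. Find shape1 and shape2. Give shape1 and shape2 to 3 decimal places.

shape1 = 0.947, shape2 = 1.420

First σ² = 0.071289. Setting shape1 = μn, shape2 = (1−μ)n with n = shape1+shape2,
μ(1−μ)/(n+1) = 0.071289 ⇒ n+1 = 0.24/0.071289 = 3.3666 ⇒ n = 2.3666.
Hence shape1 = 0.4×2.3666 = 0.947, shape2 = 0.6×2.3666 = 1.420.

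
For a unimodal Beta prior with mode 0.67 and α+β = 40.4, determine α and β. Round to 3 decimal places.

α = 26.728, β = 13.672

Mode = (α−1)/(κ−2) with κ = α+β, so α−1 = 0.67·38.4 = 25.728.
α = 26.728; β = κ − α = 13.672.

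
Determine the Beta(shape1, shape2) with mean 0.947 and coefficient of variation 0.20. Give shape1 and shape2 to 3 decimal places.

shape1 = 0.378, shape2 = 0.021

Var = (CV·μ)² = (0.20×0.947)² = 0.035872.
shape1+shape2 = μ(1−μ)/Var − 1 = 0.050191/0.035872 − 1 = 0.3992.
Thus shape1 = 0.947·0.3992 = 0.378 and shape2 = 0.053·0.3992 = 0.021.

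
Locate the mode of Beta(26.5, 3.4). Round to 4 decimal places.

0.9140

With α,β > 1, mode = (α−1)/(α+β−2) = 25.5/27.9 = 0.9140.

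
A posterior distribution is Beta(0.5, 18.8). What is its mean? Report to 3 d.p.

0.026

E[X] = α/(α+β) = 0.5/19.3 = 0.026.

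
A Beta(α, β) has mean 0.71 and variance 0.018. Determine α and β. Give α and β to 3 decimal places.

By moment matching, α+β = μ(1−μ)/σ² − 1 = (0.71·0.29)/0.018 − 1 = 11.4389 − 1 = 10.4389.
Since α/(α+β) = μ, α = 0.71·10.4389 = 7.412 and β = 0.29·10.4389 = 3.027.

α = 7.412, β = 3.027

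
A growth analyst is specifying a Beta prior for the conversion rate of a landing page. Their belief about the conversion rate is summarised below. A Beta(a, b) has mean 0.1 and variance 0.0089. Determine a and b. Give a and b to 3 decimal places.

a = 0.911, b = 8.201

Let s = a+b. The Beta variance is μ(1−μ)/(s+1).
So s+1 = μ(1−μ)/σ² = (0.1×0.9)/0.0089 = 0.09/0.0089 = 10.1124, giving s = 9.1124.
Then a = μs = 0.1×9.1124 = 0.911 and b = (1−μ)s = 0.9×9.1124 = 8.201.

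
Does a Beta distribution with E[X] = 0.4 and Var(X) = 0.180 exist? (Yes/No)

A Beta with mean μ has variance μ(1−μ)/(α+β+1) < μ(1−μ).
Here μ(1−μ) = 0.4×0.6 = 0.24, and 0.180 < 0.24.

Yes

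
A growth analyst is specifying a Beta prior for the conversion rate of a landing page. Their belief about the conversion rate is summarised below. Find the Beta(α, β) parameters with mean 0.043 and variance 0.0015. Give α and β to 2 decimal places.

α = 1.14, β = 25.30

By moment matching, α+β = μ(1−μ)/σ² − 1 = (0.043·0.957)/0.0015 − 1 = 27.4340 − 1 = 26.4340.
Since α/(α+β) = μ, α = 0.043·26.4340 = 1.14 and β = 0.957·26.4340 = 25.30.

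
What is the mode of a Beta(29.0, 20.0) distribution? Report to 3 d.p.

0.596

With α,β > 1, mode = (α−1)/(α+β−2) = 28.0/47.0 = 0.596.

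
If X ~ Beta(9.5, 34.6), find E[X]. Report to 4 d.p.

The Beta mean is α/(α+β) = 9.5/(9.5+34.6) = 0.2154.

0.2154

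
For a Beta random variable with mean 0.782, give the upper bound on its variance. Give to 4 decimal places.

0.1705

Var = μ(1−μ)/(α+β+1), which approaches μ(1−μ) as α+β → 0.
So the supremum is μ(1−μ) = 0.782×0.218 = 0.1705.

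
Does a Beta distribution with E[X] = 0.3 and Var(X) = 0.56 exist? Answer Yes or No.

For any Beta, Var(X) < E[X]·(1−E[X]).
Here μ(1−μ) = 0.3×0.7 = 0.21, and 0.56 ≥ 0.21.

No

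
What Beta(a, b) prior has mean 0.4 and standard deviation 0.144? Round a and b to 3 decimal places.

a = 4.230, b = 6.344

Variance = 0.144² = 0.020736. The moment-matching identity a+b = μ(1−μ)/Var − 1 gives
a+b = 0.24/0.020736 − 1 = 10.5741, so a = μ·10.5741 = 4.230 and b = (1−μ)·10.5741 = 6.344.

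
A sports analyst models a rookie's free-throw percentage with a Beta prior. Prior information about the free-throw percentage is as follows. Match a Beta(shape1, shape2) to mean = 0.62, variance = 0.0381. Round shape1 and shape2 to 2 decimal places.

shape1 = 3.21, shape2 = 1.97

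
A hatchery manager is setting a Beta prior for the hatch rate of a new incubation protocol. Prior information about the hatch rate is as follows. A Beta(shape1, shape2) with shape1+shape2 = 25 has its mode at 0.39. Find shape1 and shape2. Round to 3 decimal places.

Since the density peak of Beta(shape1,shape2) is at (shape1−1)/(shape1+shape2−2),
shape1 = 1 + 0.39(25−2) = 9.970 and shape2 = 25 − 9.970 = 15.030.

shape1 = 9.970, shape2 = 15.030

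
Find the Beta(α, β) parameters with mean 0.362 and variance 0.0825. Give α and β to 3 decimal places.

α = 0.651, β = 1.148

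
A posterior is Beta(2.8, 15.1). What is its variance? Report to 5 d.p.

0.00698

α+β = 17.9 and αβ = 42.28, so Var = αβ/[(α+β)²(α+β+1)] = 42.28/6055.749 = 0.00698.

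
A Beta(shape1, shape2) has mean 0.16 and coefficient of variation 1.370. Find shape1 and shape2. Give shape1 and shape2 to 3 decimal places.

shape1 = 0.288, shape2 = 1.510

σ = CV·μ = 1.370×0.16 = 0.21920, so σ² = 0.048049.
s+1 = μ(1−μ)/σ² = 0.1344/0.048049 = 2.7972, so s = shape1+shape2 = 1.7972.
shape1 = μs = 0.288, shape2 = (1−μ)s = 1.510.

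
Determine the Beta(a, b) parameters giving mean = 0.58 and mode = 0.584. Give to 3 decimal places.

With s = a+b: μ = a/s and mode = (a−1)/(s−2). Eliminating a = μs,
μs − 1 = m(s−2) ⇒ s(μ−m) = 1−2m ⇒ s = -0.168/-0.004 = 42.0000.
So a = μs = 24.360, b = (1−μ)s = 17.640.

a = 24.360, b = 17.640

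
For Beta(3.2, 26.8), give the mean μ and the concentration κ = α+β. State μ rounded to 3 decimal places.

κ = α+β = 3.2+26.8 = 30.0; μ = α/κ = 3.2/30.0 = 0.107.

μ = 0.107, κ = 30.0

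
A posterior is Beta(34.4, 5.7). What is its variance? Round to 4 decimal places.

Var = αβ/[(α+β)²(α+β+1)] = (34.4×5.7)/(40.1²×41.1) = 196.08/66089.211 = 0.0030.

0.0030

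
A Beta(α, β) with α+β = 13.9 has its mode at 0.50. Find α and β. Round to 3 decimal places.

Mode = (α−1)/(κ−2) with κ = α+β, so α−1 = 0.50·11.9 = 5.950.
α = 6.950; β = κ − α = 6.950.

α = 6.950, β = 6.950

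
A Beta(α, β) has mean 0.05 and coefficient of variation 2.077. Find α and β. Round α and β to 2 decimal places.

α = 0.17, β = 3.23

σ = CV·μ = 2.077×0.05 = 0.10385, so σ² = 0.010785.
s+1 = μ(1−μ)/σ² = 0.0475/0.010785 = 4.4043, so s = α+β = 3.4043.
α = μs = 0.17, β = (1−μ)s = 3.23.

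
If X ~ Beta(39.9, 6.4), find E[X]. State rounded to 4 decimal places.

0.8618

The Beta mean is α/(α+β) = 39.9/(39.9+6.4) = 0.8618.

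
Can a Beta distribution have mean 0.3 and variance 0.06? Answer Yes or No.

For any Beta, Var(X) < E[X]·(1−E[X]).
Here μ(1−μ) = 0.3×0.7 = 0.21, and 0.06 < 0.21.

Yes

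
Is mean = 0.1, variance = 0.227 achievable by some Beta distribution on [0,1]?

For any Beta, Var(X) < E[X]·(1−E[X]).
Here μ(1−μ) = 0.1×0.9 = 0.09, and 0.227 ≥ 0.09.

No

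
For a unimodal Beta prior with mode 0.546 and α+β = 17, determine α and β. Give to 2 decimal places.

α = 9.19, β = 7.81

Since the density peak of Beta(α,β) is at (α−1)/(α+β−2),
α = 1 + 0.546(17−2) = 9.19 and β = 17 − 9.19 = 7.81.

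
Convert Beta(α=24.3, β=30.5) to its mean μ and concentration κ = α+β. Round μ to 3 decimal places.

κ = α+β = 24.3+30.5 = 54.8; μ = α/κ = 24.3/54.8 = 0.443.

μ = 0.443, κ = 54.8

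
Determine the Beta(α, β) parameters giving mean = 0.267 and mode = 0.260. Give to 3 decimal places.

α = 18.309, β = 50.263

Let s = α+β. Mean gives α = μs = 0.267s; mode gives (α−1)/(s−2) = 0.260.
Substituting: 0.267s − 1 = 0.260(s−2) = 0.260s − 0.520, so 0.007s = 0.480 and s = 68.5714.
Then α = 0.267×68.5714 = 18.309 and β = s−α = 50.263.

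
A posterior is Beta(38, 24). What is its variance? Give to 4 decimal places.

α+β = 62 and αβ = 912, so Var = αβ/[(α+β)²(α+β+1)] = 912/242172 = 0.0038.

0.0038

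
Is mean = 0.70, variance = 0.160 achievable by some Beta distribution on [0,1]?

A Beta with mean μ has variance μ(1−μ)/(α+β+1) < μ(1−μ).
Here μ(1−μ) = 0.70×0.30 = 0.2100, and 0.160 < 0.2100.

Yes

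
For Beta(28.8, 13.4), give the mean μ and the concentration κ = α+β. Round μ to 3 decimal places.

κ = α+β = 28.8+13.4 = 42.2; μ = α/κ = 28.8/42.2 = 0.682.

μ = 0.682, κ = 42.2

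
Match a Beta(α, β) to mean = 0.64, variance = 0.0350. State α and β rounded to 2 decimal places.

Let s = α+β. The Beta variance is μ(1−μ)/(s+1).
So s+1 = μ(1−μ)/σ² = (0.64×0.36)/0.0350 = 0.2304/0.0350 = 6.5829, giving s = 5.5829.
Then α = μs = 0.64×5.5829 = 3.57 and β = (1−μ)s = 0.36×5.5829 = 2.01.

α = 3.57, β = 2.01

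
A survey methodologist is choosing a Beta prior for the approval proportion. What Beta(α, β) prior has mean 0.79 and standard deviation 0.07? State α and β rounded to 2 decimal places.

α = 25.96, β = 6.90

Variance = 0.07² = 0.0049. The moment-matching identity α+β = μ(1−μ)/Var − 1 gives
α+β = 0.1659/0.0049 − 1 = 32.8571, so α = μ·32.8571 = 25.96 and β = (1−μ)·32.8571 = 6.90.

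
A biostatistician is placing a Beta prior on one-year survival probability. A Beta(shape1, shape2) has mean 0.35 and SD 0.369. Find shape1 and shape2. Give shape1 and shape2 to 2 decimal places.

Variance = 0.369² = 0.136161. The moment-matching identity shape1+shape2 = μ(1−μ)/Var − 1 gives
shape1+shape2 = 0.2275/0.136161 − 1 = 0.6708, so shape1 = μ·0.6708 = 0.23 and shape2 = (1−μ)·0.6708 = 0.44.

shape1 = 0.23, shape2 = 0.44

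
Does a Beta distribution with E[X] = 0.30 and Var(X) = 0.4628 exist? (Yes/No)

No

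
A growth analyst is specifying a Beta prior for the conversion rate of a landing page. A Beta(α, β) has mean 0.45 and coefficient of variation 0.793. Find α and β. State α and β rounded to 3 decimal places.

Var = (CV·μ)² = (0.793×0.45)² = 0.127342.
α+β = μ(1−μ)/Var − 1 = 0.2475/0.127342 − 1 = 0.9436.
Thus α = 0.45·0.9436 = 0.425 and β = 0.55·0.9436 = 0.519.

α = 0.425, β = 0.519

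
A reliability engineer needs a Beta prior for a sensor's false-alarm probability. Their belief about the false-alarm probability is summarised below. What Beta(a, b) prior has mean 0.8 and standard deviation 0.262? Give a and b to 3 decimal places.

Variance = 0.262² = 0.068644. The moment-matching identity a+b = μ(1−μ)/Var − 1 gives
a+b = 0.16/0.068644 − 1 = 1.3309, so a = μ·1.3309 = 1.065 and b = (1−μ)·1.3309 = 0.266.

a = 1.065, b = 0.266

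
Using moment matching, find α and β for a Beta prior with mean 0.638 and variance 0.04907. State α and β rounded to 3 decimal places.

α = 2.365, β = 1.342

Let s = α+β. The Beta variance is μ(1−μ)/(s+1).
So s+1 = μ(1−μ)/σ² = (0.638×0.362)/0.04907 = 0.230956/0.04907 = 4.7067, giving s = 3.7067.
Then α = μs = 0.638×3.7067 = 2.365 and β = (1−μ)s = 0.362×3.7067 = 1.342.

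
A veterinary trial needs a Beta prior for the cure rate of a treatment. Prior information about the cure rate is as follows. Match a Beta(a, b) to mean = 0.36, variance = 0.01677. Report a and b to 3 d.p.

a = 4.586, b = 8.153

By moment matching, a+b = μ(1−μ)/σ² − 1 = (0.36·0.64)/0.01677 − 1 = 13.7388 − 1 = 12.7388.
Since a/(a+b) = μ, a = 0.36·12.7388 = 4.586 and b = 0.64·12.7388 = 8.153.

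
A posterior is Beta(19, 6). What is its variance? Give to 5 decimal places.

0.00702

μ = 19/25 = 0.760000; Var = μ(1−μ)/(α+β+1) = 0.1824000/26 = 0.00702.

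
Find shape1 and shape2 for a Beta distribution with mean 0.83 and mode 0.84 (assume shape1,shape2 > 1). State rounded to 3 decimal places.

Let s = shape1+shape2. Mean gives shape1 = μs = 0.83s; mode gives (shape1−1)/(s−2) = 0.84.
Substituting: 0.83s − 1 = 0.84(s−2) = 0.84s − 1.68, so -0.01s = -0.68 and s = 68.0000.
Then shape1 = 0.83×68.0000 = 56.440 and shape2 = s−shape1 = 11.560.

shape1 = 56.440, shape2 = 11.560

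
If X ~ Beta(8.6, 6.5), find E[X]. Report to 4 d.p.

0.5695

The Beta mean is α/(α+β) = 8.6/(8.6+6.5) = 0.5695.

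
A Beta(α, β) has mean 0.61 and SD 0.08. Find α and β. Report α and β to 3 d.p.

Variance = 0.08² = 0.0064. The moment-matching identity α+β = μ(1−μ)/Var − 1 gives
α+β = 0.2379/0.0064 − 1 = 36.1719, so α = μ·36.1719 = 22.065 and β = (1−μ)·36.1719 = 14.107.

α = 22.065, β = 14.107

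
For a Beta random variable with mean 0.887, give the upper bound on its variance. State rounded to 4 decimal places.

0.1002

Var = μ(1−μ)/(α+β+1), which approaches μ(1−μ) as α+β → 0.
So the supremum is μ(1−μ) = 0.887×0.113 = 0.1002.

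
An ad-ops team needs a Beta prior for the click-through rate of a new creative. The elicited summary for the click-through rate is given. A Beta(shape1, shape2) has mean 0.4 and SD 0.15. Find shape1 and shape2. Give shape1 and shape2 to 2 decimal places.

shape1 = 3.87, shape2 = 5.80

First σ² = 0.0225. Setting shape1 = μn, shape2 = (1−μ)n with n = shape1+shape2,
μ(1−μ)/(n+1) = 0.0225 ⇒ n+1 = 0.24/0.0225 = 10.6667 ⇒ n = 9.6667.
Hence shape1 = 0.4×9.6667 = 3.87, shape2 = 0.6×9.6667 = 5.80.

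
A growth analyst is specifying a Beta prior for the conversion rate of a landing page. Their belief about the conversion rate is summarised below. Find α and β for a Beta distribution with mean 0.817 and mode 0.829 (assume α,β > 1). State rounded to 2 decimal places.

α = 44.80, β = 10.03

With s = α+β: μ = α/s and mode = (α−1)/(s−2). Eliminating α = μs,
μs − 1 = m(s−2) ⇒ s(μ−m) = 1−2m ⇒ s = -0.658/-0.012 = 54.8333.
So α = μs = 44.80, β = (1−μ)s = 10.03.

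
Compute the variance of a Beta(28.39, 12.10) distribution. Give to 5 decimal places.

Var = αβ/[(α+β)²(α+β+1)] = (28.39×12.10)/(40.49²×41.49) = 343.5190/68020.369749 = 0.00505.

0.00505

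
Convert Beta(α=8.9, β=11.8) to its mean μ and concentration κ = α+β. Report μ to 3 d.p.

μ = 0.430, κ = 20.7

κ = α+β = 8.9+11.8 = 20.7; μ = α/κ = 8.9/20.7 = 0.430.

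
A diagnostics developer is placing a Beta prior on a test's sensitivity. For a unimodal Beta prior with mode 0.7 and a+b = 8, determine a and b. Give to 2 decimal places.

a = 5.20, b = 2.80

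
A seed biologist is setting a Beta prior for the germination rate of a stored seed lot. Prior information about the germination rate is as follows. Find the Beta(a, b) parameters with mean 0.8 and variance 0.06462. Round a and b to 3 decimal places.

Let s = a+b. The Beta variance is μ(1−μ)/(s+1).
So s+1 = μ(1−μ)/σ² = (0.8×0.2)/0.06462 = 0.16/0.06462 = 2.4760, giving s = 1.4760.
Then a = μs = 0.8×1.4760 = 1.181 and b = (1−μ)s = 0.2×1.4760 = 0.295.

a = 1.181, b = 0.295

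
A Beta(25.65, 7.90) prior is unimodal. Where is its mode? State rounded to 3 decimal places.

With α,β > 1, mode = (α−1)/(α+β−2) = 24.65/31.55 = 0.781.

0.781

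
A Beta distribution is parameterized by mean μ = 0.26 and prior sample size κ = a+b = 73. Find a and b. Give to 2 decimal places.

a = 18.98, b = 54.02

a = μκ = 0.26×73 = 18.98 and b = (1−μ)κ = 0.74×73 = 54.02.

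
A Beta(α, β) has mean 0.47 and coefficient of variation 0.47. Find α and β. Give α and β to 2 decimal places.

α = 1.93, β = 2.18

σ = CV·μ = 0.47×0.47 = 0.22090, so σ² = 0.048797.
s+1 = μ(1−μ)/σ² = 0.2491/0.048797 = 5.1048, so s = α+β = 4.1048.
α = μs = 1.93, β = (1−μ)s = 2.18.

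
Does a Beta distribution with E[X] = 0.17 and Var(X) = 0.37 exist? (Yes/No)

No

For any Beta, Var(X) < E[X]·(1−E[X]).
Here μ(1−μ) = 0.17×0.83 = 0.1411, and 0.37 ≥ 0.1411.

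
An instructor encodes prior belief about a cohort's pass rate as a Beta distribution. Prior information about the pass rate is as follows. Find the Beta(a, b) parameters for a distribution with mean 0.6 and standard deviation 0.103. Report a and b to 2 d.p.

First σ² = 0.010609. Setting a = μn, b = (1−μ)n with n = a+b,
μ(1−μ)/(n+1) = 0.010609 ⇒ n+1 = 0.24/0.010609 = 22.6223 ⇒ n = 21.6223.
Hence a = 0.6×21.6223 = 12.97, b = 0.4×21.6223 = 8.65.

a = 12.97, b = 8.65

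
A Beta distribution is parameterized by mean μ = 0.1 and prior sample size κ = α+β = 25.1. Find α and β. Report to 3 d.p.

α = 2.510, β = 22.590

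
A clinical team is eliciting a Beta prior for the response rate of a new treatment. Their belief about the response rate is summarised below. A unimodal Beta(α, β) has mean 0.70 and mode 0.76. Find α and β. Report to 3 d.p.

α = 6.067, β = 2.600

Let s = α+β. Mean gives α = μs = 0.70s; mode gives (α−1)/(s−2) = 0.76.
Substituting: 0.70s − 1 = 0.76(s−2) = 0.76s − 1.52, so -0.06s = -0.52 and s = 8.6667.
Then α = 0.70×8.6667 = 6.067 and β = s−α = 2.600.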